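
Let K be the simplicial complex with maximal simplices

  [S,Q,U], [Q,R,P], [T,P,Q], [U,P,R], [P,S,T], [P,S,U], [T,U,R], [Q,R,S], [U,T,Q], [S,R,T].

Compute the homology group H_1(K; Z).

We work with the vertex ordering P < Q < R < S < T < U. The simplices of K, each written with vertices in increasing order, are:

  0-simplices (6): P, Q, R, S, T, U
  1-simplices (15): PQ, PR, PS, PT, PU, QR, QS, QT, QU, RS, RT, RU, ST, SU, TU
  2-simplices (10): PQR, PQT, PRU, PST, PSU, QRS, QSU, QTU, RST, RTU

Hence C_0 ≅ Z^6, C_1 ≅ Z^15, C_2 ≅ Z^10.

Boundary ∂_1: C_1 → C_0 maps an edge to its endpoints' difference, ∂[p,q] = q − p. For instance
  ∂TU = U − T.
The resulting 6×15 matrix has rank 5, and its Smith normal form has invariant factors (1,1,1,1,1).

Boundary ∂_2: C_2 → C_1 acts by ∂[p,q,r] = [q,r] − [p,r] + [p,q]. For instance
  ∂RTU = TU − RU + RT,
  ∂PSU = SU − PU + PS.
This gives a 15×10 integer matrix of rank 10; reducing to Smith normal form yields diagonal entries (1,1,1,1,1,1,1,1,1,2).

Reading off H_k = ker ∂_k / im ∂_{k+1}:

  H_1: rank ker ∂_1 − rank ∂_2 = (15 − 5) − 10 = 0, and ∂_2 has invariant factor 2 > 1, so H_1 = Z/2Z.

(K is a triangulation of the real projective plane RP^2.)

H_1 ≅ Z/2Z.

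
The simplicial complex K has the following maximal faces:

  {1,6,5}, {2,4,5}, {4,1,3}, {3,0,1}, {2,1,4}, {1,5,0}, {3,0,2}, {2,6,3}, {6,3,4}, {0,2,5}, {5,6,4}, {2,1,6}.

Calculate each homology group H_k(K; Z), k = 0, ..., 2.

K has 7 vertices, 18 edges, 12 triangles.
rank ∂_0 = 0, rank ∂_1 = 6 ⇒ b_0 = 7 − 0 − 6 = 1; all invariant factors of ∂_1 are 1 so no torsion. So H_0 = Z.
rank ∂_1 = 6, rank ∂_2 = 12 ⇒ b_1 = 18 − 6 − 12 = 0; ∂_2 has invariant factor(s) [2] giving torsion. So H_1 = Z/2.
rank ∂_2 = 12, rank ∂_3 = 0 ⇒ b_2 = 12 − 12 − 0 = 0. So H_2 = 0.

H_0 = Z,  H_1 = Z/2,  H_2 = 0.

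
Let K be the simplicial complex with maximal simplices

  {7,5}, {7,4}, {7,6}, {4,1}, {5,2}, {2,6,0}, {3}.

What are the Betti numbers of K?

b_0 = 2, b_1 = 1, b_2 = 0.

Take the total order 0 < 1 < 2 < 3 < 4 < 5 < 6 < 7 on the vertex set. Then K (dimension 2) consists of the simplices:

  0-simplices (8): [0], [1], [2], [3], [4], [5], [6], [7]
  1-simplices (8): [0,2], [0,6], [1,4], [2,5], [2,6], [4,7], [5,7], [6,7]
  2-simplices (1): [0,2,6]

Hence C_0 ≅ Z^8, C_1 ≅ Z^8, C_2 ≅ Z^1.

∂_1: C_1 → C_0 maps an edge to its endpoints' difference, ∂[p,q] = q − p.
As a 8×8 matrix over Z this has rank 6, with invariant factors (1,1,1,1,1,1).

∂_2: C_2 → C_1 maps a triangle to the signed sum of its edges. For instance
  ∂[0,2,6] = [2,6] − [0,6] + [0,2].
As a 8×1 matrix over Z this has rank 1, with invariant factors (1).

From H_k ≅ ker(∂_k) / im(∂_{k+1}) we obtain:

  H_0: rank C_0 − rank ∂_1 = 8 − 6 = 2, and the invariant factors of ∂_1 are all 1, so H_0 ≅ Z^2.
  H_1: rank ker ∂_1 − rank ∂_2 = (8 − 6) − 1 = 1, and the invariant factors of ∂_2 are all 1, so H_1 ≅ Z.
  H_2: rank ker ∂_2 − rank ∂_3 = (1 − 1) − 0 = 0, and there is no ∂_3, so H_2 ≅ 0.

As a check, the Euler characteristic is 8 − 8 + 1 = 1, which agrees with 2 − 1 + 0 = 1.

Hence the Betti numbers are b_0 = 2, b_1 = 1, b_2 = 0.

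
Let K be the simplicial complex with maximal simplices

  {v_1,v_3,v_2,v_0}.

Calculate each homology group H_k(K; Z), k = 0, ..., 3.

Order the vertices as v_0 < v_1 < v_2 < v_3. Listing each simplex with vertices in this order, K has dimension 3 with simplices:

  0-simplices (4): [v_0], [v_1], [v_2], [v_3]
  1-simplices (6): [v_0,v_1], [v_0,v_2], [v_0,v_3], [v_1,v_2], [v_1,v_3], [v_2,v_3]
  2-simplices (4): [v_0,v_1,v_2], [v_0,v_1,v_3], [v_0,v_2,v_3], [v_1,v_2,v_3]
  3-simplices (1): [v_0,v_1,v_2,v_3]

Hence C_0 ≅ Z^4, C_1 ≅ Z^6, C_2 ≅ Z^4, C_3 ≅ Z^1.

Boundary ∂_1: C_1 → C_0 sends each edge [p,q] (with p < q) to q − p. For instance
  ∂[v_2,v_3] = [v_3] − [v_2].
The 4×6 boundary matrix has rank 3 and Smith normal form diag(1,1,1).

Boundary ∂_2: C_2 → C_1 acts by ∂[p,q,r] = [q,r] − [p,r] + [p,q]. For instance
  ∂[v_0,v_1,v_3] = [v_1,v_3] − [v_0,v_3] + [v_0,v_1],
  ∂[v_1,v_2,v_3] = [v_2,v_3] − [v_1,v_3] + [v_1,v_2].
As a 6×4 matrix over Z this has rank 3, with invariant factors (1,1,1).

The boundary map ∂_3: C_3 → C_2 sends each 3-simplex σ to the alternating sum Σ_i (−1)^i (σ with its i-th vertex removed). For instance
  ∂[v_0,v_1,v_2,v_3] = [v_1,v_2,v_3] − [v_0,v_2,v_3] + [v_0,v_1,v_3] − [v_0,v_1,v_2].
The resulting 4×1 matrix has rank 1, and its Smith normal form has invariant factors (1).

Now H_k = ker ∂_k / im ∂_{k+1}, so:

  H_0: rank C_0 − rank ∂_1 = 4 − 3 = 1, and the invariant factors of ∂_1 are all 1, so H_0 ≅ Z.
  H_1: rank ker ∂_1 − rank ∂_2 = (6 − 3) − 3 = 0, and the invariant factors of ∂_2 are all 1, so H_1 ≅ 0.
  H_2: rank ker ∂_2 − rank ∂_3 = (4 − 3) − 1 = 0, and the invariant factors of ∂_3 are all 1, so H_2 ≅ 0.
  H_3: rank ker ∂_3 − rank ∂_4 = (1 − 1) − 0 = 0, and there is no ∂_4, so H_3 ≅ 0.

(K is a triangulation of the 3-simplex.)

H_0 ≅ Z,  H_1 = 0,  H_2 = 0,  H_3 = 0.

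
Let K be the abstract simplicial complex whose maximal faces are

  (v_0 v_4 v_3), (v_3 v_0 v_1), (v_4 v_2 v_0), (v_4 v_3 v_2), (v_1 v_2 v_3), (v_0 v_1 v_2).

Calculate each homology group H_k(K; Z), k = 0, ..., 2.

Take the total order v_0 < v_1 < v_2 < v_3 < v_4 on the vertex set. Then K (dimension 2) consists of the simplices:

  0-simplices (5): [v_0], [v_1], [v_2], [v_3], [v_4]
  1-simplices (9): [v_0,v_1], [v_0,v_2], [v_0,v_3], [v_0,v_4], [v_1,v_2], [v_1,v_3], [v_2,v_3], [v_2,v_4], [v_3,v_4]
  2-simplices (6): [v_0,v_1,v_2], [v_0,v_1,v_3], [v_0,v_2,v_4], [v_0,v_3,v_4], [v_1,v_2,v_3], [v_2,v_3,v_4]

so the chain groups are C_0 ≅ Z^5, C_1 ≅ Z^9, C_2 ≅ Z^6.

Boundary ∂_1: C_1 → C_0 maps an edge to its endpoints' difference, ∂[p,q] = q − p. For instance
  ∂[v_1,v_3] = [v_3] − [v_1].
This gives a 5×9 integer matrix of rank 4; reducing to Smith normal form yields diagonal entries (1,1,1,1).

Boundary ∂_2: C_2 → C_1 maps a triangle to the signed sum of its edges. For instance
  ∂[v_0,v_1,v_3] = [v_1,v_3] − [v_0,v_3] + [v_0,v_1],
  ∂[v_0,v_1,v_2] = [v_1,v_2] − [v_0,v_2] + [v_0,v_1].
This gives a 9×6 integer matrix of rank 5; reducing to Smith normal form yields diagonal entries (1,1,1,1,1).

Reading off H_k = ker ∂_k / im ∂_{k+1}:

  H_0: rank C_0 − rank ∂_1 = 5 − 4 = 1, and the invariant factors of ∂_1 are all 1, so H_0 ≅ Z.
  H_1: rank ker ∂_1 − rank ∂_2 = (9 − 4) − 5 = 0, and the invariant factors of ∂_2 are all 1, so H_1 ≅ 0.
  H_2: rank ker ∂_2 − rank ∂_3 = (6 − 5) − 0 = 1, and there is no ∂_3, so H_2 ≅ Z.

H_0 ≅ Z,  H_1 = 0,  H_2 ≅ Z.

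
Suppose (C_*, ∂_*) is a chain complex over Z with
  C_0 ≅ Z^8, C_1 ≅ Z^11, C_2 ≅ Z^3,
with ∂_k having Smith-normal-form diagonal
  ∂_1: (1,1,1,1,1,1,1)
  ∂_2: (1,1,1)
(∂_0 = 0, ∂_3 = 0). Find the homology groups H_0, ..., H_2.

H_0 = Z,  H_1 = Z,  H_2 = 0.

H_0: b_0 = 8 − 0 − 7 = 1; torsion from ∂_1 factors > 1: none. So H_0 = Z.
H_1: b_1 = 11 − 7 − 3 = 1; torsion from ∂_2 factors > 1: none. So H_1 = Z.
H_2: b_2 = 3 − 3 − 0 = 0; torsion from ∂_3 factors > 1: none. So H_2 = 0.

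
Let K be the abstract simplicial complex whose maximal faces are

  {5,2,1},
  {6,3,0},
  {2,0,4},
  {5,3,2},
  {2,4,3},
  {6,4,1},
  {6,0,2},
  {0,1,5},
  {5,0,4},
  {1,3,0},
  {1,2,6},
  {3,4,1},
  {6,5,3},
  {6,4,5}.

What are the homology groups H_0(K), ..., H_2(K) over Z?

Order the vertices as 0 < 1 < 2 < 3 < 4 < 5 < 6. Listing each simplex with vertices in this order, K has dimension 2 with simplices:

  0-simplices (7): [0], [1], [2], [3], [4], [5], [6]
  1-simplices (21): [0,1], [0,2], [0,3], [0,4], [0,5], [0,6], [1,2], [1,3], [1,4], [1,5], [1,6], [2,3], [2,4], [2,5], [2,6], [3,4], [3,5], [3,6], [4,5], [4,6], [5,6]
  2-simplices (14): [0,1,3], [0,1,5], [0,2,4], [0,2,6], [0,3,6], [0,4,5], [1,2,5], [1,2,6], [1,3,4], [1,4,6], [2,3,4], [2,3,5], [3,5,6], [4,5,6]

Hence C_0 ≅ Z^7, C_1 ≅ Z^21, C_2 ≅ Z^14.

The boundary map ∂_1: C_1 → C_0 sends each edge [p,q] (with p < q) to q − p.
The resulting 7×21 matrix has rank 6, and its Smith normal form has invariant factors (1,1,1,1,1,1).

Boundary ∂_2: C_2 → C_1 maps a triangle to the signed sum of its edges. For instance
  ∂[3,5,6] = [5,6] − [3,6] + [3,5],
  ∂[0,2,4] = [2,4] − [0,4] + [0,2].
The resulting 21×14 matrix has rank 13, and its Smith normal form has invariant factors (1,1,1,1,1,1,1,1,1,1,1,1,1).

Reading off H_k = ker ∂_k / im ∂_{k+1}:

  H_0: rank C_0 − rank ∂_1 = 7 − 6 = 1, and the invariant factors of ∂_1 are all 1, so H_0 = Z.
  H_1: rank ker ∂_1 − rank ∂_2 = (21 − 6) − 13 = 2, and the invariant factors of ∂_2 are all 1, so H_1 = Z^2.
  H_2: rank ker ∂_2 − rank ∂_3 = (14 − 13) − 0 = 1, and there is no ∂_3, so H_2 = Z.

As a check, the Euler characteristic is 7 − 21 + 14 = 0, which agrees with 1 − 2 + 1 = 0.
(K is a triangulation of the torus T^2.)

H_0 = Z,  H_1 = Z^2,  H_2 = Z.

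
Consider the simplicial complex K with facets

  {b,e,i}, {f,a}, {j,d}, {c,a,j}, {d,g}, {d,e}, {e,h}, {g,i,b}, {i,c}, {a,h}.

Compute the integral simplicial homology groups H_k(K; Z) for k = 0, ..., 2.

H_0 ≅ Z,  H_1 ≅ Z^3,  H_2 = 0.

Order the vertices as a < b < c < d < e < f < g < h < i < j. Listing each simplex with vertices in this order, K has dimension 2 with simplices:

  0-simplices (10): a, b, c, d, e, f, g, h, i, j
  1-simplices (15): ac, af, ah, aj, be, bg, bi, ci, cj, de, dg, dj, eh, ei, gi
  2-simplices (3): acj, bei, bgi

so the chain groups are C_0 ≅ Z^10, C_1 ≅ Z^15, C_2 ≅ Z^3.

Boundary ∂_1: C_1 → C_0 maps an edge to its endpoints' difference, ∂[p,q] = q − p. For instance
  ∂be = e − b.
As a 10×15 matrix over Z this has rank 9, with invariant factors (1,1,1,1,1,1,1,1,1).

∂_2: C_2 → C_1 acts by ∂[p,q,r] = [q,r] − [p,r] + [p,q]. For instance
  ∂acj = cj − aj + ac,
  ∂bei = ei − bi + be.
The 15×3 boundary matrix has rank 3 and Smith normal form diag(1,1,1).

Reading off H_k = ker ∂_k / im ∂_{k+1}:

  H_0: rank C_0 − rank ∂_1 = 10 − 9 = 1, and the invariant factors of ∂_1 are all 1, so H_0 ≅ Z.
  H_1: rank ker ∂_1 − rank ∂_2 = (15 − 9) − 3 = 3, and the invariant factors of ∂_2 are all 1, so H_1 ≅ Z^3.
  H_2: rank ker ∂_2 − rank ∂_3 = (3 − 3) − 0 = 0, and there is no ∂_3, so H_2 ≅ 0.

As a check, the Euler characteristic is 10 − 15 + 3 = -2, which agrees with 1 − 3 + 0 = -2.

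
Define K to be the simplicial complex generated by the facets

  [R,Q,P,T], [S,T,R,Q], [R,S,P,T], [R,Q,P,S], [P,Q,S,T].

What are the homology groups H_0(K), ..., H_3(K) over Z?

H_0 ≅ Z,  H_1 = 0,  H_2 = 0,  H_3 ≅ Z.

Order the vertices as P < Q < R < S < T. Listing each simplex with vertices in this order, K has dimension 3 with simplices:

  0-simplices (5): P, Q, R, S, T
  1-simplices (10): PQ, PR, PS, PT, QR, QS, QT, RS, RT, ST
  2-simplices (10): PQR, PQS, PQT, PRS, PRT, PST, QRS, QRT, QST, RST
  3-simplices (5): PQRS, PQRT, PQST, PRST, QRST

giving chain groups C_0 ≅ Z^5, C_1 ≅ Z^10, C_2 ≅ Z^10, C_3 ≅ Z^5.

The boundary map ∂_1: C_1 → C_0 sends each edge [p,q] (with p < q) to q − p. For instance
  ∂QT = T − Q.
This gives a 5×10 integer matrix of rank 4; reducing to Smith normal form yields diagonal entries (1,1,1,1).

The boundary map ∂_2: C_2 → C_1 maps a triangle to the signed sum of its edges. For instance
  ∂PQR = QR − PR + PQ,
  ∂PST = ST − PT + PS.
As a 10×10 matrix over Z this has rank 6, with invariant factors (1,1,1,1,1,1).

∂_3: C_3 → C_2 sends each 3-simplex σ to the alternating sum Σ_i (−1)^i (σ with its i-th vertex removed). For instance
  ∂PRST = RST − PST + PRT − PRS,
  ∂PQRS = QRS − PRS + PQS − PQR.
As a 10×5 matrix over Z this has rank 4, with invariant factors (1,1,1,1).

Now H_k = ker ∂_k / im ∂_{k+1}, so:

  H_0: rank C_0 − rank ∂_1 = 5 − 4 = 1, and the invariant factors of ∂_1 are all 1, so H_0 = Z.
  H_1: rank ker ∂_1 − rank ∂_2 = (10 − 4) − 6 = 0, and the invariant factors of ∂_2 are all 1, so H_1 = 0.
  H_2: rank ker ∂_2 − rank ∂_3 = (10 − 6) − 4 = 0, and the invariant factors of ∂_3 are all 1, so H_2 = 0.
  H_3: rank ker ∂_3 − rank ∂_4 = (5 − 4) − 0 = 1, and there is no ∂_4, so H_3 = Z.

(K is a triangulation of the 3-sphere S^3.)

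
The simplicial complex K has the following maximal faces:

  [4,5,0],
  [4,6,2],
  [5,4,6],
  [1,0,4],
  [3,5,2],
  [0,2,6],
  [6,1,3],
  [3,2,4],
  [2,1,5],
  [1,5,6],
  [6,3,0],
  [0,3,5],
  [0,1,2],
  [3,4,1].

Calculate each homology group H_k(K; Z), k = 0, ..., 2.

Take the total order 0 < 1 < 2 < 3 < 4 < 5 < 6 on the vertex set. Then K (dimension 2) consists of the simplices:

  0-simplices (7): [0], [1], [2], [3], [4], [5], [6]
  1-simplices (21): [0,1], [0,2], [0,3], [0,4], [0,5], [0,6], [1,2], [1,3], [1,4], [1,5], [1,6], [2,3], [2,4], [2,5], [2,6], [3,4], [3,5], [3,6], [4,5], [4,6], [5,6]
  2-simplices (14): [0,1,2], [0,1,4], [0,2,6], [0,3,5], [0,3,6], [0,4,5], [1,2,5], [1,3,4], [1,3,6], [1,5,6], [2,3,4], [2,3,5], [2,4,6], [4,5,6]

giving chain groups C_0 ≅ Z^7, C_1 ≅ Z^21, C_2 ≅ Z^14.

∂_1: C_1 → C_0 maps an edge to its endpoints' difference, ∂[p,q] = q − p. For instance
  ∂[1,6] = [6] − [1].
As a 7×21 matrix over Z this has rank 6, with invariant factors (1,1,1,1,1,1).

The boundary map ∂_2: C_2 → C_1 maps a triangle to the signed sum of its edges. For instance
  ∂[0,3,5] = [3,5] − [0,5] + [0,3],
  ∂[0,2,6] = [2,6] − [0,6] + [0,2].
As a 21×14 matrix over Z this has rank 13, with invariant factors (1,1,1,1,1,1,1,1,1,1,1,1,1).

Reading off H_k = ker ∂_k / im ∂_{k+1}:

  H_0: rank C_0 − rank ∂_1 = 7 − 6 = 1, and the invariant factors of ∂_1 are all 1, so H_0 ≅ Z.
  H_1: rank ker ∂_1 − rank ∂_2 = (21 − 6) − 13 = 2, and the invariant factors of ∂_2 are all 1, so H_1 ≅ Z^2.
  H_2: rank ker ∂_2 − rank ∂_3 = (14 − 13) − 0 = 1, and there is no ∂_3, so H_2 ≅ Z.

As a check, the Euler characteristic is 7 − 21 + 14 = 0, which agrees with 1 − 2 + 1 = 0.

H_0 ≅ Z,  H_1 ≅ Z^2,  H_2 ≅ Z.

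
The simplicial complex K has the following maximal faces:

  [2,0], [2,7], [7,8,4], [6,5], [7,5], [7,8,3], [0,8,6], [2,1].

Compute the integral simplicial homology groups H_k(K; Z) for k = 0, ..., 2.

Fix the vertex order 0 < 1 < 2 < 3 < 4 < 5 < 6 < 7 < 8 and write every simplex with vertices in increasing order. Then dim K = 2 and the simplices of K are:

  0-simplices (9): [0], [1], [2], [3], [4], [5], [6], [7], [8]
  1-simplices (13): [0,2], [0,6], [0,8], [1,2], [2,7], [3,7], [3,8], [4,7], [4,8], [5,6], [5,7], [6,8], [7,8]
  2-simplices (3): [0,6,8], [3,7,8], [4,7,8]

so the chain groups are C_0 ≅ Z^9, C_1 ≅ Z^13, C_2 ≅ Z^3.

The boundary map ∂_1: C_1 → C_0 maps an edge to its endpoints' difference, ∂[p,q] = q − p.
As a 9×13 matrix over Z this has rank 8, with invariant factors (1,1,1,1,1,1,1,1).

The boundary map ∂_2: C_2 → C_1 acts by ∂[p,q,r] = [q,r] − [p,r] + [p,q]. For instance
  ∂[0,6,8] = [6,8] − [0,8] + [0,6],
  ∂[3,7,8] = [7,8] − [3,8] + [3,7].
The resulting 13×3 matrix has rank 3, and its Smith normal form has invariant factors (1,1,1).

Now H_k = ker ∂_k / im ∂_{k+1}, so:

  H_0: rank C_0 − rank ∂_1 = 9 − 8 = 1, and the invariant factors of ∂_1 are all 1, so H_0 = Z.
  H_1: rank ker ∂_1 − rank ∂_2 = (13 − 8) − 3 = 2, and the invariant factors of ∂_2 are all 1, so H_1 = Z^2.
  H_2: rank ker ∂_2 − rank ∂_3 = (3 − 3) − 0 = 0, and there is no ∂_3, so H_2 = 0.

As a check, the Euler characteristic is 9 − 13 + 3 = -1, which agrees with 1 − 2 + 0 = -1.

H_0 ≅ Z,  H_1 ≅ Z^2,  H_2 = 0.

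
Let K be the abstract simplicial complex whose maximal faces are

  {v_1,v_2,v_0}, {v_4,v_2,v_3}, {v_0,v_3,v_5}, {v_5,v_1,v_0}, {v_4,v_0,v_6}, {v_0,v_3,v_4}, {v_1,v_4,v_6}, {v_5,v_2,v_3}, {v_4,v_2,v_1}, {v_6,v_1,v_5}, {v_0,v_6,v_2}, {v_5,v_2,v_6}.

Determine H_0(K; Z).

We work with the vertex ordering v_0 < v_1 < v_2 < v_3 < v_4 < v_5 < v_6. The simplices of K, each written with vertices in increasing order, are:

  0-simplices (7): [v_0], [v_1], [v_2], [v_3], [v_4], [v_5], [v_6]
  1-simplices (18): (18 of them)
  2-simplices (12): (12 of them)

giving chain groups C_0 ≅ Z^7, C_1 ≅ Z^18, C_2 ≅ Z^12.

The boundary map ∂_1: C_1 → C_0 maps an edge to its endpoints' difference, ∂[p,q] = q − p.
The 7×18 boundary matrix has rank 6 and Smith normal form diag(1,1,1,1,1,1).

The boundary map ∂_2: C_2 → C_1 sends each 2-simplex [p,q,r] to [q,r] − [p,r] + [p,q]. For instance
  ∂[v_1,v_2,v_4] = [v_2,v_4] − [v_1,v_4] + [v_1,v_2],
  ∂[v_0,v_2,v_6] = [v_2,v_6] − [v_0,v_6] + [v_0,v_2].
This gives a 18×12 integer matrix of rank 12; reducing to Smith normal form yields diagonal entries (1,1,1,1,1,1,1,1,1,1,1,2).

Computing H_k = (kernel of ∂_k) / (image of ∂_{k+1}):

  H_0: rank C_0 − rank ∂_1 = 7 − 6 = 1, and the invariant factors of ∂_1 are all 1, so H_0 ≅ Z.

H_0 ≅ Z.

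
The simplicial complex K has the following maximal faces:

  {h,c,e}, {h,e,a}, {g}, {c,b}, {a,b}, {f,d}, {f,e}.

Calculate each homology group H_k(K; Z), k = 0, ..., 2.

H_0 ≅ Z^2,  H_1 ≅ Z,  H_2 = 0.

Fix the vertex order a < b < c < d < e < f < g < h and write every simplex with vertices in increasing order. Then dim K = 2 and the simplices of K are:

  0-simplices (8): a, b, c, d, e, f, g, h
  1-simplices (9): ab, ae, ah, bc, ce, ch, df, ef, eh
  2-simplices (2): aeh, ceh

so the chain groups are C_0 ≅ Z^8, C_1 ≅ Z^9, C_2 ≅ Z^2.

Boundary ∂_1: C_1 → C_0 sends each edge [p,q] (with p < q) to q − p.
The 8×9 boundary matrix has rank 6 and Smith normal form diag(1,1,1,1,1,1).

∂_2: C_2 → C_1 sends each 2-simplex [p,q,r] to [q,r] − [p,r] + [p,q]. For instance
  ∂ceh = eh − ch + ce,
  ∂aeh = eh − ah + ae.
The 9×2 boundary matrix has rank 2 and Smith normal form diag(1,1).

Now H_k = ker ∂_k / im ∂_{k+1}, so:

  H_0: rank C_0 − rank ∂_1 = 8 − 6 = 2, and the invariant factors of ∂_1 are all 1, so H_0 = Z^2.
  H_1: rank ker ∂_1 − rank ∂_2 = (9 − 6) − 2 = 1, and the invariant factors of ∂_2 are all 1, so H_1 = Z.
  H_2: rank ker ∂_2 − rank ∂_3 = (2 − 2) − 0 = 0, and there is no ∂_3, so H_2 = 0.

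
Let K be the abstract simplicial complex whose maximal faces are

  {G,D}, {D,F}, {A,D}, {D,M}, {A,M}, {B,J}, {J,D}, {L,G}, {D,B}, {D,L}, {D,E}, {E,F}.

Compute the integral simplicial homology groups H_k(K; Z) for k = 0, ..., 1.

H_0 = Z,  H_1 = Z^4.

Fix the vertex order A < B < D < E < F < G < J < L < M and write every simplex with vertices in increasing order. Then dim K = 1 and the simplices of K are:

  0-simplices (9): A, B, D, E, F, G, J, L, M
  1-simplices (12): AD, AM, BD, BJ, DE, DF, DG, DJ, DL, DM, EF, GL

giving chain groups C_0 ≅ Z^9, C_1 ≅ Z^12.

∂_1: C_1 → C_0 is given by ∂[p,q] = [q] − [p].
The resulting 9×12 matrix has rank 8, and its Smith normal form has invariant factors (1,1,1,1,1,1,1,1).

Computing H_k = (kernel of ∂_k) / (image of ∂_{k+1}):

  H_0: rank C_0 − rank ∂_1 = 9 − 8 = 1, and the invariant factors of ∂_1 are all 1, so H_0 = Z.
  H_1: rank ker ∂_1 − rank ∂_2 = (12 − 8) − 0 = 4, and there is no ∂_2, so H_1 = Z^4.

As a check, the Euler characteristic is 9 − 12 = -3, which agrees with 1 − 4 = -3.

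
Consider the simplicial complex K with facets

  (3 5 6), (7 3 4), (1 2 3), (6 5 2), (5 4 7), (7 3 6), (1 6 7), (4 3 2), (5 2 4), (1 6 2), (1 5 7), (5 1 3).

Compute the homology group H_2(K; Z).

Fix the vertex order 1 < 2 < 3 < 4 < 5 < 6 < 7 and write every simplex with vertices in increasing order. Then dim K = 2 and the simplices of K are:

  0-simplices (7): [1], [2], [3], [4], [5], [6], [7]
  1-simplices (18): [1,2], [1,3], [1,5], [1,6], [1,7], [2,3], [2,4], [2,5], [2,6], [3,4], [3,5], [3,6], [3,7], [4,5], [4,7], [5,6], [5,7], [6,7]
  2-simplices (12): [1,2,3], [1,2,6], [1,3,5], [1,5,7], [1,6,7], [2,3,4], [2,4,5], [2,5,6], [3,4,7], [3,5,6], [3,6,7], [4,5,7]

giving chain groups C_0 ≅ Z^7, C_1 ≅ Z^18, C_2 ≅ Z^12.

∂_1: C_1 → C_0 is given by ∂[p,q] = [q] − [p]. For instance
  ∂[2,3] = [3] − [2].
The resulting 7×18 matrix has rank 6, and its Smith normal form has invariant factors (1,1,1,1,1,1).

∂_2: C_2 → C_1 sends each 2-simplex [p,q,r] to [q,r] − [p,r] + [p,q]. For instance
  ∂[1,2,6] = [2,6] − [1,6] + [1,2],
  ∂[3,5,6] = [5,6] − [3,6] + [3,5].
As a 18×12 matrix over Z this has rank 12, with invariant factors (1,1,1,1,1,1,1,1,1,1,1,2).

From H_k ≅ ker(∂_k) / im(∂_{k+1}) we obtain:

  H_2: rank ker ∂_2 − rank ∂_3 = (12 − 12) − 0 = 0, and there is no ∂_3, so H_2 = 0.

(K is a triangulation of the real projective plane RP^2.)

H_2 ≅ 0.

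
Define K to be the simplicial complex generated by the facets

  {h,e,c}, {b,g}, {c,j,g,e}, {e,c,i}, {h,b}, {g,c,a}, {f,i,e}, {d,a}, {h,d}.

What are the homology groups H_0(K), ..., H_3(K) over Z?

We work with the vertex ordering a < b < c < d < e < f < g < h < i < j. The simplices of K, each written with vertices in increasing order, are:

  0-simplices (10): a, b, c, d, e, f, g, h, i, j
  1-simplices (18): ac, ad, ag, bg, bh, ce, cg, ch, ci, cj, dh, ef, eg, eh, ei, ej, fi, gj
  2-simplices (8): acg, ceg, ceh, cei, cej, cgj, efi, egj
  3-simplices (1): cegj

so the chain groups are C_0 ≅ Z^10, C_1 ≅ Z^18, C_2 ≅ Z^8, C_3 ≅ Z^1.

The boundary map ∂_1: C_1 → C_0 is given by ∂[p,q] = [q] − [p].
The resulting 10×18 matrix has rank 9, and its Smith normal form has invariant factors (1,1,1,1,1,1,1,1,1).

The boundary map ∂_2: C_2 → C_1 maps a triangle to the signed sum of its edges. For instance
  ∂ceg = eg − cg + ce,
  ∂acg = cg − ag + ac.
The resulting 18×8 matrix has rank 7, and its Smith normal form has invariant factors (1,1,1,1,1,1,1).

∂_3: C_3 → C_2 sends each 3-simplex σ to the alternating sum Σ_i (−1)^i (σ with its i-th vertex removed). For instance
  ∂cegj = egj − cgj + cej − ceg.
As a 8×1 matrix over Z this has rank 1, with invariant factors (1).

From H_k ≅ ker(∂_k) / im(∂_{k+1}) we obtain:

  H_0: rank C_0 − rank ∂_1 = 10 − 9 = 1, and the invariant factors of ∂_1 are all 1, so H_0 = Z.
  H_1: rank ker ∂_1 − rank ∂_2 = (18 − 9) − 7 = 2, and the invariant factors of ∂_2 are all 1, so H_1 = Z^2.
  H_2: rank ker ∂_2 − rank ∂_3 = (8 − 7) − 1 = 0, and the invariant factors of ∂_3 are all 1, so H_2 = 0.
  H_3: rank ker ∂_3 − rank ∂_4 = (1 − 1) − 0 = 0, and there is no ∂_4, so H_3 = 0.

H_0 ≅ Z,  H_1 ≅ Z^2,  H_2 = 0,  H_3 = 0.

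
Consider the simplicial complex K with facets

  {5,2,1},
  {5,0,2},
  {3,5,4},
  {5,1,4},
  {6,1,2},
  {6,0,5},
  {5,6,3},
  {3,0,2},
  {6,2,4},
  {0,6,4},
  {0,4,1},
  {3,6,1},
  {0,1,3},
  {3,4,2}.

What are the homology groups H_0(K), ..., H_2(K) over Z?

H_0 = Z,  H_1 = Z^2,  H_2 = Z.

Fix the vertex order 0 < 1 < 2 < 3 < 4 < 5 < 6 and write every simplex with vertices in increasing order. Then dim K = 2 and the simplices of K are:

  0-simplices (7): [0], [1], [2], [3], [4], [5], [6]
  1-simplices (21): [0,1], [0,2], [0,3], [0,4], [0,5], [0,6], [1,2], [1,3], [1,4], [1,5], [1,6], [2,3], [2,4], [2,5], [2,6], [3,4], [3,5], [3,6], [4,5], [4,6], [5,6]
  2-simplices (14): [0,1,3], [0,1,4], [0,2,3], [0,2,5], [0,4,6], [0,5,6], [1,2,5], [1,2,6], [1,3,6], [1,4,5], [2,3,4], [2,4,6], [3,4,5], [3,5,6]

so the chain groups are C_0 ≅ Z^7, C_1 ≅ Z^21, C_2 ≅ Z^14.

The boundary map ∂_1: C_1 → C_0 maps an edge to its endpoints' difference, ∂[p,q] = q − p. For instance
  ∂[3,6] = [6] − [3].
As a 7×21 matrix over Z this has rank 6, with invariant factors (1,1,1,1,1,1).

The boundary map ∂_2: C_2 → C_1 sends each 2-simplex [p,q,r] to [q,r] − [p,r] + [p,q]. For instance
  ∂[2,3,4] = [3,4] − [2,4] + [2,3],
  ∂[1,3,6] = [3,6] − [1,6] + [1,3].
As a 21×14 matrix over Z this has rank 13, with invariant factors (1,1,1,1,1,1,1,1,1,1,1,1,1).

Computing H_k = (kernel of ∂_k) / (image of ∂_{k+1}):

  H_0: rank C_0 − rank ∂_1 = 7 − 6 = 1, and the invariant factors of ∂_1 are all 1, so H_0 ≅ Z.
  H_1: rank ker ∂_1 − rank ∂_2 = (21 − 6) − 13 = 2, and the invariant factors of ∂_2 are all 1, so H_1 ≅ Z^2.
  H_2: rank ker ∂_2 − rank ∂_3 = (14 − 13) − 0 = 1, and there is no ∂_3, so H_2 ≅ Z.

As a check, the Euler characteristic is 7 − 21 + 14 = 0, which agrees with 1 − 2 + 1 = 0.
(K is a triangulation of the torus T^2.)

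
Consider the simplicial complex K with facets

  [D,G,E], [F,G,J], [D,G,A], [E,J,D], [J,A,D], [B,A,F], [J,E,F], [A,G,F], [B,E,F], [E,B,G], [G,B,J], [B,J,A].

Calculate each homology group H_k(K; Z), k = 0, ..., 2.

We work with the vertex ordering A < B < D < E < F < G < J. The simplices of K, each written with vertices in increasing order, are:

  0-simplices (7): A, B, D, E, F, G, J
  1-simplices (18): AB, AD, AF, AG, AJ, BE, BF, BG, BJ, DE, DG, DJ, EF, EG, EJ, FG, FJ, GJ
  2-simplices (12): ABF, ABJ, ADG, ADJ, AFG, BEF, BEG, BGJ, DEG, DEJ, EFJ, FGJ

so the chain groups are C_0 ≅ Z^7, C_1 ≅ Z^18, C_2 ≅ Z^12.

∂_1: C_1 → C_0 sends each edge [p,q] (with p < q) to q − p. For instance
  ∂EJ = J − E.
The 7×18 boundary matrix has rank 6 and Smith normal form diag(1,1,1,1,1,1).

∂_2: C_2 → C_1 maps a triangle to the signed sum of its edges. For instance
  ∂ADJ = DJ − AJ + AD,
  ∂DEG = EG − DG + DE.
The resulting 18×12 matrix has rank 12, and its Smith normal form has invariant factors (1,1,1,1,1,1,1,1,1,1,1,2).

From H_k ≅ ker(∂_k) / im(∂_{k+1}) we obtain:

  H_0: rank C_0 − rank ∂_1 = 7 − 6 = 1, and the invariant factors of ∂_1 are all 1, so H_0 ≅ Z.
  H_1: rank ker ∂_1 − rank ∂_2 = (18 − 6) − 12 = 0, and ∂_2 has invariant factor 2 > 1, so H_1 ≅ Z/2.
  H_2: rank ker ∂_2 − rank ∂_3 = (12 − 12) − 0 = 0, and there is no ∂_3, so H_2 ≅ 0.

(K is a triangulation of the real projective plane RP^2.)

H_0 ≅ Z,  H_1 ≅ Z/2,  H_2 = 0.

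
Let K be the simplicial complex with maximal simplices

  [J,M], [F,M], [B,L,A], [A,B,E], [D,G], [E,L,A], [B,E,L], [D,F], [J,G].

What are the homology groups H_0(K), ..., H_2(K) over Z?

H_0 = Z^2,  H_1 = Z,  H_2 = Z.

K has 9 vertices, 11 edges, 4 triangles.
rank ∂_0 = 0, rank ∂_1 = 7 ⇒ b_0 = 9 − 0 − 7 = 2; all invariant factors of ∂_1 are 1 so no torsion. So H_0 ≅ Z^2.
rank ∂_1 = 7, rank ∂_2 = 3 ⇒ b_1 = 11 − 7 − 3 = 1; all invariant factors of ∂_2 are 1 so no torsion. So H_1 ≅ Z.
rank ∂_2 = 3, rank ∂_3 = 0 ⇒ b_2 = 4 − 3 − 0 = 1. So H_2 ≅ Z.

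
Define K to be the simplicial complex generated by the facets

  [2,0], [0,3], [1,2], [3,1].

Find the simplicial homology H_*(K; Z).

H_0 ≅ Z,  H_1 ≅ Z.

Fix the vertex order 0 < 1 < 2 < 3 and write every simplex with vertices in increasing order. Then dim K = 1 and the simplices of K are:

  0-simplices (4): [0], [1], [2], [3]
  1-simplices (4): [0,2], [0,3], [1,2], [1,3]

so the chain groups are C_0 ≅ Z^4, C_1 ≅ Z^4.

The boundary map ∂_1: C_1 → C_0 is given by ∂[p,q] = [q] − [p]. For instance
  ∂[1,2] = [2] − [1].
As a 4×4 matrix over Z this has rank 3, with invariant factors (1,1,1).

Computing H_k = (kernel of ∂_k) / (image of ∂_{k+1}):

  H_0: rank C_0 − rank ∂_1 = 4 − 3 = 1, and the invariant factors of ∂_1 are all 1, so H_0 = Z.
  H_1: rank ker ∂_1 − rank ∂_2 = (4 − 3) − 0 = 1, and there is no ∂_2, so H_1 = Z.

(K is a triangulation of the circle S^1.)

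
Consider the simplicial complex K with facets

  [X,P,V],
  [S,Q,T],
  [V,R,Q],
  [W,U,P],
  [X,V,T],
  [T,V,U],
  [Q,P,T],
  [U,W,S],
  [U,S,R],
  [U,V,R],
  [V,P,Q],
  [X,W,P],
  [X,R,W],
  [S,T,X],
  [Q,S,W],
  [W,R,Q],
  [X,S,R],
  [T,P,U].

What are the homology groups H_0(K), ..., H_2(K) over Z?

H_0 ≅ Z,  H_1 ≅ Z ⊕ Z/2,  H_2 = 0.

We work with the vertex ordering P < Q < R < S < T < U < V < W < X. The simplices of K, each written with vertices in increasing order, are:

  0-simplices (9): P, Q, R, S, T, U, V, W, X
  1-simplices (27): PQ, PT, PU, PV, PW, PX, QR, QS, QT, QV, QW, RS, RU, RV, RW, RX, ST, SU, SW, SX, TU, TV, TX, UV, UW, VX, WX
  2-simplices (18): PQT, PQV, PTU, PUW, PVX, PWX, QRV, QRW, QST, QSW, RSU, RSX, RUV, RWX, STX, SUW, TUV, TVX

giving chain groups C_0 ≅ Z^9, C_1 ≅ Z^27, C_2 ≅ Z^18.

The boundary map ∂_1: C_1 → C_0 sends each edge [p,q] (with p < q) to q − p.
As a 9×27 matrix over Z this has rank 8, with invariant factors (1,1,1,1,1,1,1,1).

∂_2: C_2 → C_1 maps a triangle to the signed sum of its edges. For instance
  ∂PWX = WX − PX + PW,
  ∂PVX = VX − PX + PV.
This gives a 27×18 integer matrix of rank 18; reducing to Smith normal form yields diagonal entries (1,1,1,1,1,1,1,1,1,1,1,1,1,1,1,1,1,2).

Reading off H_k = ker ∂_k / im ∂_{k+1}:

  H_0: rank C_0 − rank ∂_1 = 9 − 8 = 1, and the invariant factors of ∂_1 are all 1, so H_0 ≅ Z.
  H_1: rank ker ∂_1 − rank ∂_2 = (27 − 8) − 18 = 1, and ∂_2 has invariant factor 2 > 1, so H_1 ≅ Z ⊕ Z/2.
  H_2: rank ker ∂_2 − rank ∂_3 = (18 − 18) − 0 = 0, and there is no ∂_3, so H_2 ≅ 0.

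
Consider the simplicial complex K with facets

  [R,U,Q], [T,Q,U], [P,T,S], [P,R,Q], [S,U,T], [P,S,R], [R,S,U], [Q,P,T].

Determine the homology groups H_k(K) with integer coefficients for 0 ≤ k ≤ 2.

H_0 ≅ Z,  H_1 = 0,  H_2 ≅ Z.

Fix the vertex order P < Q < R < S < T < U and write every simplex with vertices in increasing order. Then dim K = 2 and the simplices of K are:

  0-simplices (6): P, Q, R, S, T, U
  1-simplices (12): PQ, PR, PS, PT, QR, QT, QU, RS, RU, ST, SU, TU
  2-simplices (8): PQR, PQT, PRS, PST, QRU, QTU, RSU, STU

giving chain groups C_0 ≅ Z^6, C_1 ≅ Z^12, C_2 ≅ Z^8.

∂_1: C_1 → C_0 maps an edge to its endpoints' difference, ∂[p,q] = q − p.
The resulting 6×12 matrix has rank 5, and its Smith normal form has invariant factors (1,1,1,1,1).

Boundary ∂_2: C_2 → C_1 acts by ∂[p,q,r] = [q,r] − [p,r] + [p,q]. For instance
  ∂STU = TU − SU + ST,
  ∂PQT = QT − PT + PQ.
The 12×8 boundary matrix has rank 7 and Smith normal form diag(1,1,1,1,1,1,1).

From H_k ≅ ker(∂_k) / im(∂_{k+1}) we obtain:

  H_0: rank C_0 − rank ∂_1 = 6 − 5 = 1, and the invariant factors of ∂_1 are all 1, so H_0 = Z.
  H_1: rank ker ∂_1 − rank ∂_2 = (12 − 5) − 7 = 0, and the invariant factors of ∂_2 are all 1, so H_1 = 0.
  H_2: rank ker ∂_2 − rank ∂_3 = (8 − 7) − 0 = 1, and there is no ∂_3, so H_2 = Z.

As a check, the Euler characteristic is 6 − 12 + 8 = 2, which agrees with 1 − 0 + 1 = 2.
(K is a triangulation of the 2-sphere S^2.)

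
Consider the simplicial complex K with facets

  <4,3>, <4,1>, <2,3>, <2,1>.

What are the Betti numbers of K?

Fix the vertex order 1 < 2 < 3 < 4 and write every simplex with vertices in increasing order. Then dim K = 1 and the simplices of K are:

  0-simplices (4): [1], [2], [3], [4]
  1-simplices (4): [1,2], [1,4], [2,3], [3,4]

so the chain groups are C_0 ≅ Z^4, C_1 ≅ Z^4.

∂_1: C_1 → C_0 is given by ∂[p,q] = [q] − [p].
The resulting 4×4 matrix has rank 3, and its Smith normal form has invariant factors (1,1,1).

Now H_k = ker ∂_k / im ∂_{k+1}, so:

  H_0: rank C_0 − rank ∂_1 = 4 − 3 = 1, and the invariant factors of ∂_1 are all 1, so H_0 ≅ Z.
  H_1: rank ker ∂_1 − rank ∂_2 = (4 − 3) − 0 = 1, and there is no ∂_2, so H_1 ≅ Z.

As a check, the Euler characteristic is 4 − 4 = 0, which agrees with 1 − 1 = 0.

Hence the Betti numbers are b_0 = 1, b_1 = 1.

b_0 = 1, b_1 = 1.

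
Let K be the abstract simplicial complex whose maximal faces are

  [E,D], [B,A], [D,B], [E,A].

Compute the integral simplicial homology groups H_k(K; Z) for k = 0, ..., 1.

Order the vertices as A < B < D < E. Listing each simplex with vertices in this order, K has dimension 1 with simplices:

  0-simplices (4): A, B, D, E
  1-simplices (4): AB, AE, BD, DE

Hence C_0 ≅ Z^4, C_1 ≅ Z^4.

Boundary ∂_1: C_1 → C_0 sends each edge [p,q] (with p < q) to q − p.
As a 4×4 matrix over Z this has rank 3, with invariant factors (1,1,1).

Now H_k = ker ∂_k / im ∂_{k+1}, so:

  H_0: rank C_0 − rank ∂_1 = 4 − 3 = 1, and the invariant factors of ∂_1 are all 1, so H_0 = Z.
  H_1: rank ker ∂_1 − rank ∂_2 = (4 − 3) − 0 = 1, and there is no ∂_2, so H_1 = Z.

As a check, the Euler characteristic is 4 − 4 = 0, which agrees with 1 − 1 = 0.

H_0 ≅ Z,  H_1 ≅ Z.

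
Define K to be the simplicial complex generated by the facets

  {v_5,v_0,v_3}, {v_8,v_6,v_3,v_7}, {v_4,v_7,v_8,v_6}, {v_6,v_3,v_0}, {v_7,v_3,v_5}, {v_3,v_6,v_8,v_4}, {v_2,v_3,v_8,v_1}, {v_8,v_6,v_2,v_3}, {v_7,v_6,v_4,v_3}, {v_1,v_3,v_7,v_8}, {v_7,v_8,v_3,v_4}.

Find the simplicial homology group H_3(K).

Fix the vertex order v_0 < v_1 < v_2 < v_3 < v_4 < v_5 < v_6 < v_7 < v_8 and write every simplex with vertices in increasing order. Then dim K = 3 and the simplices of K are:

  0-simplices (9): [v_0], [v_1], [v_2], [v_3], [v_4], [v_5], [v_6], [v_7], [v_8]
  1-simplices (22): (22 of them)
  2-simplices (21): (21 of them)
  3-simplices (8): [v_1,v_2,v_3,v_8], [v_1,v_3,v_7,v_8], [v_2,v_3,v_6,v_8], [v_3,v_4,v_6,v_7], [v_3,v_4,v_6,v_8], [v_3,v_4,v_7,v_8], [v_3,v_6,v_7,v_8], [v_4,v_6,v_7,v_8]

Hence C_0 ≅ Z^9, C_1 ≅ Z^22, C_2 ≅ Z^21, C_3 ≅ Z^8.

Boundary ∂_1: C_1 → C_0 maps an edge to its endpoints' difference, ∂[p,q] = q − p. For instance
  ∂[v_2,v_8] = [v_8] − [v_2].
This gives a 9×22 integer matrix of rank 8; reducing to Smith normal form yields diagonal entries (1,1,1,1,1,1,1,1).

∂_2: C_2 → C_1 acts by ∂[p,q,r] = [q,r] − [p,r] + [p,q]. For instance
  ∂[v_3,v_4,v_7] = [v_4,v_7] − [v_3,v_7] + [v_3,v_4],
  ∂[v_1,v_7,v_8] = [v_7,v_8] − [v_1,v_8] + [v_1,v_7].
The 22×21 boundary matrix has rank 14 and Smith normal form diag(1,1,1,1,1,1,1,1,1,1,1,1,1,1).

∂_3: C_3 → C_2 sends each 3-simplex σ to the alternating sum Σ_i (−1)^i (σ with its i-th vertex removed). For instance
  ∂[v_3,v_6,v_7,v_8] = [v_6,v_7,v_8] − [v_3,v_7,v_8] + [v_3,v_6,v_8] − [v_3,v_6,v_7],
  ∂[v_3,v_4,v_6,v_8] = [v_4,v_6,v_8] − [v_3,v_6,v_8] + [v_3,v_4,v_8] − [v_3,v_4,v_6].
As a 21×8 matrix over Z this has rank 7, with invariant factors (1,1,1,1,1,1,1).

Computing H_k = (kernel of ∂_k) / (image of ∂_{k+1}):

  H_3: rank ker ∂_3 − rank ∂_4 = (8 − 7) − 0 = 1, and there is no ∂_4, so H_3 = Z.

H_3 = Z.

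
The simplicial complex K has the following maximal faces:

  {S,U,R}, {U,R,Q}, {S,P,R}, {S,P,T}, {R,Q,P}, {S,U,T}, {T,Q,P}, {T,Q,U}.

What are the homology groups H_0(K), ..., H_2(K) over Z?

We work with the vertex ordering P < Q < R < S < T < U. The simplices of K, each written with vertices in increasing order, are:

  0-simplices (6): P, Q, R, S, T, U
  1-simplices (12): PQ, PR, PS, PT, QR, QT, QU, RS, RU, ST, SU, TU
  2-simplices (8): PQR, PQT, PRS, PST, QRU, QTU, RSU, STU

Hence C_0 ≅ Z^6, C_1 ≅ Z^12, C_2 ≅ Z^8.

The boundary map ∂_1: C_1 → C_0 maps an edge to its endpoints' difference, ∂[p,q] = q − p.
The resulting 6×12 matrix has rank 5, and its Smith normal form has invariant factors (1,1,1,1,1).

Boundary ∂_2: C_2 → C_1 maps a triangle to the signed sum of its edges. For instance
  ∂PRS = RS − PS + PR,
  ∂RSU = SU − RU + RS.
The 12×8 boundary matrix has rank 7 and Smith normal form diag(1,1,1,1,1,1,1).

From H_k ≅ ker(∂_k) / im(∂_{k+1}) we obtain:

  H_0: rank C_0 − rank ∂_1 = 6 − 5 = 1, and the invariant factors of ∂_1 are all 1, so H_0 = Z.
  H_1: rank ker ∂_1 − rank ∂_2 = (12 − 5) − 7 = 0, and the invariant factors of ∂_2 are all 1, so H_1 = 0.
  H_2: rank ker ∂_2 − rank ∂_3 = (8 − 7) − 0 = 1, and there is no ∂_3, so H_2 = Z.

H_0 = Z,  H_1 = 0,  H_2 = Z.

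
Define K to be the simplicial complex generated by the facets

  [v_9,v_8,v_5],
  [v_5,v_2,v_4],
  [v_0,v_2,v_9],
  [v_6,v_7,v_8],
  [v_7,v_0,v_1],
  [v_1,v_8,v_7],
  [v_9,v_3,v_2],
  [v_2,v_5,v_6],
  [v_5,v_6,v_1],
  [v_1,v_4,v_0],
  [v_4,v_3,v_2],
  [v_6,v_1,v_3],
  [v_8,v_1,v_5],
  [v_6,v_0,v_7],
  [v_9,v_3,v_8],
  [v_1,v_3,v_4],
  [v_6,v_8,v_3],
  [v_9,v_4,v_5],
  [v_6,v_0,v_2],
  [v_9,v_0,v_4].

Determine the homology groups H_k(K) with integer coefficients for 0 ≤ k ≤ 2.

Fix the vertex order v_0 < v_1 < v_2 < v_3 < v_4 < v_5 < v_6 < v_7 < v_8 < v_9 and write every simplex with vertices in increasing order. Then dim K = 2 and the simplices of K are:

  0-simplices (10): [v_0], [v_1], [v_2], [v_3], [v_4], [v_5], [v_6], [v_7], [v_8], [v_9]
  1-simplices (30): (30 of them)
  2-simplices (20): (20 of them)

Hence C_0 ≅ Z^10, C_1 ≅ Z^30, C_2 ≅ Z^20.

∂_1: C_1 → C_0 maps an edge to its endpoints' difference, ∂[p,q] = q − p.
The 10×30 boundary matrix has rank 9 and Smith normal form diag(1,1,1,1,1,1,1,1,1).

Boundary ∂_2: C_2 → C_1 maps a triangle to the signed sum of its edges. For instance
  ∂[v_0,v_4,v_9] = [v_4,v_9] − [v_0,v_9] + [v_0,v_4],
  ∂[v_0,v_1,v_7] = [v_1,v_7] − [v_0,v_7] + [v_0,v_1].
The resulting 30×20 matrix has rank 20, and its Smith normal form has invariant factors (1,1,1,1,1,1,1,1,1,1,1,1,1,1,1,1,1,1,1,2).

Reading off H_k = ker ∂_k / im ∂_{k+1}:

  H_0: rank C_0 − rank ∂_1 = 10 − 9 = 1, and the invariant factors of ∂_1 are all 1, so H_0 ≅ Z.
  H_1: rank ker ∂_1 − rank ∂_2 = (30 − 9) − 20 = 1, and ∂_2 has invariant factor 2 > 1, so H_1 ≅ Z ⊕ Z/2Z.
  H_2: rank ker ∂_2 − rank ∂_3 = (20 − 20) − 0 = 0, and there is no ∂_3, so H_2 ≅ 0.

H_0 ≅ Z,  H_1 ≅ Z ⊕ Z/2Z,  H_2 = 0.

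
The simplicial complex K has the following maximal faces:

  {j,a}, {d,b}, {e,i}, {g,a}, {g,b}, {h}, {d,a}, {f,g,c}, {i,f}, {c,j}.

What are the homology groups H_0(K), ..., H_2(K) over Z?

K has 10 vertices, 11 edges, 1 triangle.
rank ∂_0 = 0, rank ∂_1 = 8 ⇒ b_0 = 10 − 0 − 8 = 2; all invariant factors of ∂_1 are 1 so no torsion. So H_0 = Z^2.
rank ∂_1 = 8, rank ∂_2 = 1 ⇒ b_1 = 11 − 8 − 1 = 2; all invariant factors of ∂_2 are 1 so no torsion. So H_1 = Z^2.
rank ∂_2 = 1, rank ∂_3 = 0 ⇒ b_2 = 1 − 1 − 0 = 0. So H_2 = 0.

H_0 = Z^2,  H_1 = Z^2,  H_2 = 0.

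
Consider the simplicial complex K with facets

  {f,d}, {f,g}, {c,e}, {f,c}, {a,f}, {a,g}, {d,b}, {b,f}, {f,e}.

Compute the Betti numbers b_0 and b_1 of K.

Fix the vertex order a < b < c < d < e < f < g and write every simplex with vertices in increasing order. Then dim K = 1 and the simplices of K are:

  0-simplices (7): a, b, c, d, e, f, g
  1-simplices (9): af, ag, bd, bf, ce, cf, df, ef, fg

giving chain groups C_0 ≅ Z^7, C_1 ≅ Z^9.

The boundary map ∂_1: C_1 → C_0 maps an edge to its endpoints' difference, ∂[p,q] = q − p. For instance
  ∂ag = g − a.
The 7×9 boundary matrix has rank 6 and Smith normal form diag(1,1,1,1,1,1).

Reading off H_k = ker ∂_k / im ∂_{k+1}:

  H_0: rank C_0 − rank ∂_1 = 7 − 6 = 1, and the invariant factors of ∂_1 are all 1, so H_0 ≅ Z.
  H_1: rank ker ∂_1 − rank ∂_2 = (9 − 6) − 0 = 3, and there is no ∂_2, so H_1 ≅ Z^3.

Hence the Betti numbers are b_0 = 1, b_1 = 3.

b_0 = 1, b_1 = 3.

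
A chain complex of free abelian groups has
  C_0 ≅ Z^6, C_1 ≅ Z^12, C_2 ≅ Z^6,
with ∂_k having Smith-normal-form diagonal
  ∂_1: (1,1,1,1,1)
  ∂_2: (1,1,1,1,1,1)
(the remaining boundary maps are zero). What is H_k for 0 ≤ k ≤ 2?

H_0 = Z,  H_1 = Z,  H_2 = 0.

H_0: b_0 = 6 − 0 − 5 = 1; torsion from ∂_1 factors > 1: none. So H_0 = Z.
H_1: b_1 = 12 − 5 − 6 = 1; torsion from ∂_2 factors > 1: none. So H_1 = Z.
H_2: b_2 = 6 − 6 − 0 = 0; torsion from ∂_3 factors > 1: none. So H_2 = 0.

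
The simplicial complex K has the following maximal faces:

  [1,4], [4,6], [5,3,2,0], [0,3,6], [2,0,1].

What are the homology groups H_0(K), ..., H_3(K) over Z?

H_0 ≅ Z,  H_1 ≅ Z,  H_2 = 0,  H_3 = 0.

K has 7 vertices, 12 edges, 6 triangles, 1 3-simplex.
rank ∂_0 = 0, rank ∂_1 = 6 ⇒ b_0 = 7 − 0 − 6 = 1; all invariant factors of ∂_1 are 1 so no torsion. So H_0 = Z.
rank ∂_1 = 6, rank ∂_2 = 5 ⇒ b_1 = 12 − 6 − 5 = 1; all invariant factors of ∂_2 are 1 so no torsion. So H_1 = Z.
rank ∂_2 = 5, rank ∂_3 = 1 ⇒ b_2 = 6 − 5 − 1 = 0; all invariant factors of ∂_3 are 1 so no torsion. So H_2 = 0.
rank ∂_3 = 1, rank ∂_4 = 0 ⇒ b_3 = 1 − 1 − 0 = 0. So H_3 = 0.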